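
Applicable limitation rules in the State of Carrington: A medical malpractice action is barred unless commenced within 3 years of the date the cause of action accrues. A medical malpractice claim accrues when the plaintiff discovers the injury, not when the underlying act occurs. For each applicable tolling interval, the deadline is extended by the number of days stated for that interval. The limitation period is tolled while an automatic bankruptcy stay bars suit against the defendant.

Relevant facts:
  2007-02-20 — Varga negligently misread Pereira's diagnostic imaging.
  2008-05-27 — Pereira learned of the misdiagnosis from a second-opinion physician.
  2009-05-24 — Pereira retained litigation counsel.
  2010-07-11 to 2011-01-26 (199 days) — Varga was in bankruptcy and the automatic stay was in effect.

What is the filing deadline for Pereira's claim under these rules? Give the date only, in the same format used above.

2011-12-12

Accrual is tied to discovery, so the period began on 2008-05-27 rather than on 2007-02-20 when the act occurred.
The untolled deadline — 3 years after 2008-05-27 — is 2011-05-27.
The automatic bankruptcy stay from 2010-07-11 to 2011-01-26 tolled the period for 199 days, extending the deadline to 2011-12-12.
Nothing else in the chronology tolls or restarts the period.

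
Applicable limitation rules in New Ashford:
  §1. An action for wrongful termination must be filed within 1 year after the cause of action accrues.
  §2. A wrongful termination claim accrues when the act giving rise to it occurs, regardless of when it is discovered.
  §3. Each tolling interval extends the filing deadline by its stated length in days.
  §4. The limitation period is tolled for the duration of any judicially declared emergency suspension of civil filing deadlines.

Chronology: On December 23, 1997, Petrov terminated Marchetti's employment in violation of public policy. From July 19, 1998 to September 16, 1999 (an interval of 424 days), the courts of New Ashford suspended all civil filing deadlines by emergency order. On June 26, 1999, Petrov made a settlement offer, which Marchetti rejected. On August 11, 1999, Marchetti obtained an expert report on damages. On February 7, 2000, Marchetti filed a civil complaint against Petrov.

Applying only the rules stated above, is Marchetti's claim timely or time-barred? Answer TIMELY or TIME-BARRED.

The cause of action accrued on December 23, 1997, the date of the act.
Adding the 1 year base period to December 23, 1997 gives a deadline of December 23, 1998, before any tolling.
The period was tolled for 424 days by the emergency suspension of filing deadlines (July 19, 1998 to September 16, 1999), pushing the deadline to February 20, 2000.
The other events in the timeline have no effect on the limitation period under the stated rules.
The February 7, 2000 filing precedes the February 20, 2000 deadline; the claim is timely.

TIMELY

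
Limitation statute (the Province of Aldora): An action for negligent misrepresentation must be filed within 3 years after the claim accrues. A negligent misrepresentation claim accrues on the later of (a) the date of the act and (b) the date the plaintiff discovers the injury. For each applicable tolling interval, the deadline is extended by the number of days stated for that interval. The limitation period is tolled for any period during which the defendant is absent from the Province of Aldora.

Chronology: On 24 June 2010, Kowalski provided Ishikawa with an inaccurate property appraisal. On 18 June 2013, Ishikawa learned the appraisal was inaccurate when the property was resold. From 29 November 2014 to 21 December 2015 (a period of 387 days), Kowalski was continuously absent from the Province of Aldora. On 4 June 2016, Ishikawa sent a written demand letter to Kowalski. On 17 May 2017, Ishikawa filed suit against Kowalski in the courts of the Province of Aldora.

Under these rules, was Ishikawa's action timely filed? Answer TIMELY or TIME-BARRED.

Because discovery on 18 June 2013 post-dates the 24 June 2010 act, accrual under the later-of rule falls on 18 June 2013.
The untolled deadline — 3 years after 18 June 2013 — is 18 June 2016.
The period was tolled for 387 days by the defendant's absence from the jurisdiction (29 November 2014 to 21 December 2015), pushing the deadline to 10 July 2017.
Nothing else in the chronology tolls or restarts the period.
Ishikawa filed on 17 May 2017, before the 10 July 2017 deadline, so the action is timely.

TIMELY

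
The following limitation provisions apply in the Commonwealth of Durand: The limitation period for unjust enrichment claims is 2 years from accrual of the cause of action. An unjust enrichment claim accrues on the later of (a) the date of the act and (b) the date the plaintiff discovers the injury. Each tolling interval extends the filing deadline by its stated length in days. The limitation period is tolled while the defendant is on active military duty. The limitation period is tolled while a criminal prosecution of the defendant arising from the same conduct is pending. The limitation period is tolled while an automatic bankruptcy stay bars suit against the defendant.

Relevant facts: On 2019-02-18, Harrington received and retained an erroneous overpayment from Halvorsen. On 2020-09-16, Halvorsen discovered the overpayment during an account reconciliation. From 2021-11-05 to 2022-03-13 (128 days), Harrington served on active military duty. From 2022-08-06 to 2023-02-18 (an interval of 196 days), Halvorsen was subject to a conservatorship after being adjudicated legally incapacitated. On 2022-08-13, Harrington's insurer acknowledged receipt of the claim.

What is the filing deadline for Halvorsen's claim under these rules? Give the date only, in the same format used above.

2023-01-22

Because discovery on 2020-09-16 post-dates the 2019-02-18 act, accrual under the later-of rule falls on 2020-09-16.
2 years from 2020-09-16 is 2022-09-16.
The period was tolled for 128 days by the defendant's active military service (2021-11-05 to 2022-03-13), pushing the deadline to 2023-01-22.
No stated provision tolls the period for the plaintiff's incapacity, so the interval from 2022-08-06 to 2023-02-18 has no effect on the deadline.
Nothing else in the chronology tolls or restarts the period.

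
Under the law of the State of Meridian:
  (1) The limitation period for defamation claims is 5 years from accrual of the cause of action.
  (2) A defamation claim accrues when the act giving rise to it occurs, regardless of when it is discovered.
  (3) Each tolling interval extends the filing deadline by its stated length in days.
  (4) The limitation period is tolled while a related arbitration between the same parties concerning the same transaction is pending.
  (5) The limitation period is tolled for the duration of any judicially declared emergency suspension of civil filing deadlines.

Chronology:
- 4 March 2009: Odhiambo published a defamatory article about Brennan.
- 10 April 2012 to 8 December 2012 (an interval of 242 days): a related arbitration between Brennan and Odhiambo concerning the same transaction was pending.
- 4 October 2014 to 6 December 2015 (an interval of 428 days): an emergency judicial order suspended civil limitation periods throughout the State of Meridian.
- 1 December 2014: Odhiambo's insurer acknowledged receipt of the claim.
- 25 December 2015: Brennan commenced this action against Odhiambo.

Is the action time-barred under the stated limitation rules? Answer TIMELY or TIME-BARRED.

TIMELY

The claim accrued on 4 March 2009, when the wrongful act occurred.
5 years from 4 March 2009 is 4 March 2014.
Because the pending related arbitration ran from 10 April 2012 to 8 December 2012, the deadline is extended by 242 days to 1 November 2014.
The emergency suspension of filing deadlines from 4 October 2014 to 6 December 2015 tolled the period for 428 days, extending the deadline to 3 January 2016.
The other events in the timeline have no effect on the limitation period under the stated rules.
Filing on 25 December 2015 beat the 3 January 2016 deadline — the action is timely.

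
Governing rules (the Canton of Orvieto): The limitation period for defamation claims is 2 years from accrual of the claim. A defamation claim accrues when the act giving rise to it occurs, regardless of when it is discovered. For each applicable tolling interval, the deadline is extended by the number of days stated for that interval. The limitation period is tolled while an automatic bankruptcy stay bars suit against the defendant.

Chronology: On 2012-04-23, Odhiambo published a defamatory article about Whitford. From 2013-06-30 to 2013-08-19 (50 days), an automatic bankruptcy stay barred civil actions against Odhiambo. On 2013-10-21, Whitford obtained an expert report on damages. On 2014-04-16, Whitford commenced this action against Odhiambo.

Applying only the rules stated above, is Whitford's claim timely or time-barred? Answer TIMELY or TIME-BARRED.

TIMELY

The claim accrued on 2012-04-23, the date of the act.
The untolled deadline — 2 years after 2012-04-23 — is 2014-04-23.
The period was tolled for 50 days by the automatic bankruptcy stay (2013-06-30 to 2013-08-19), pushing the deadline to 2014-06-12.
Nothing else in the chronology tolls or restarts the period.
The 2014-04-16 filing precedes the 2014-06-12 deadline; the claim is timely.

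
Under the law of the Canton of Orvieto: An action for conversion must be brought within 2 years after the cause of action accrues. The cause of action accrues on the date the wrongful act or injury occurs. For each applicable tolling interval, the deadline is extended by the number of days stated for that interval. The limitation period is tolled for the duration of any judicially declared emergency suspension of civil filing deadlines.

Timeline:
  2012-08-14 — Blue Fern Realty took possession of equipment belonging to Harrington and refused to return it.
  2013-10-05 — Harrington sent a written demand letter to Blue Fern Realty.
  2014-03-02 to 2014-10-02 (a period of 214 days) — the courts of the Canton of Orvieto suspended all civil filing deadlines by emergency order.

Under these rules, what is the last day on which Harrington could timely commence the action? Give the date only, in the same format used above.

2015-03-16

The limitation period began to run on 2012-08-14.
The untolled deadline — 2 years after 2012-08-14 — is 2014-08-14.
The emergency suspension of filing deadlines from 2014-03-02 to 2014-10-02 tolled the period for 214 days, extending the deadline to 2015-03-16.
The other events in the timeline have no effect on the limitation period under the stated rules.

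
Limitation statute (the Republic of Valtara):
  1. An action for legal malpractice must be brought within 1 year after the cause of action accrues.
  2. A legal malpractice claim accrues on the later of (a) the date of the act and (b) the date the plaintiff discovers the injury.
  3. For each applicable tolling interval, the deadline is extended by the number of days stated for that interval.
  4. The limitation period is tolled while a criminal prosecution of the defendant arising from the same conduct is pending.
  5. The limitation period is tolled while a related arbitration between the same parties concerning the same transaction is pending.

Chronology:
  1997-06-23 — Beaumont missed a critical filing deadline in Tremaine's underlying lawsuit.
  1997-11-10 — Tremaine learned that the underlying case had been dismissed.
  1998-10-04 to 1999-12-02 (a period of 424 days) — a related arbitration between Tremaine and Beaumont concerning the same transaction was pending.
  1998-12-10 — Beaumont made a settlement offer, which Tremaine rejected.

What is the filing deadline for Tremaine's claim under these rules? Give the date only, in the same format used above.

The claim accrued on 1997-11-10 — the later of the 1997-06-23 act and the 1997-11-10 discovery.
Adding the 1 year base period to 1997-11-10 gives a deadline of 1998-11-10, before any tolling.
The pending related arbitration from 1998-10-04 to 1999-12-02 tolled the period for 424 days, extending the deadline to 2000-01-08.
The other events in the timeline have no effect on the limitation period under the stated rules.

2000-01-08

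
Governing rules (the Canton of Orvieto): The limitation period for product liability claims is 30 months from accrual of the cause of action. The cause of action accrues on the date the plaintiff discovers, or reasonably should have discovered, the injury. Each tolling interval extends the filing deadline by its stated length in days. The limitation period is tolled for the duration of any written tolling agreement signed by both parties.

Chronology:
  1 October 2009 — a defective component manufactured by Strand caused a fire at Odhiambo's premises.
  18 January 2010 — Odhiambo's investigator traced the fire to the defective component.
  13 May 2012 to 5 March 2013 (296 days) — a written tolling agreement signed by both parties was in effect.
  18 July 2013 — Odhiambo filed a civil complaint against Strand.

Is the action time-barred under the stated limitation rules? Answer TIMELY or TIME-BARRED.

Under the discovery rule, the claim accrued on 18 January 2010, when Odhiambo discovered the injury — not on the 1 October 2009 date of the underlying act.
Adding the 30 months base period to 18 January 2010 gives a deadline of 18 July 2012, before any tolling.
The written tolling agreement from 13 May 2012 to 5 March 2013 tolled the period for 296 days, extending the deadline to 10 May 2013.
Filing on 18 July 2013 missed the 10 May 2013 deadline — the action is time-barred.

TIME-BARRED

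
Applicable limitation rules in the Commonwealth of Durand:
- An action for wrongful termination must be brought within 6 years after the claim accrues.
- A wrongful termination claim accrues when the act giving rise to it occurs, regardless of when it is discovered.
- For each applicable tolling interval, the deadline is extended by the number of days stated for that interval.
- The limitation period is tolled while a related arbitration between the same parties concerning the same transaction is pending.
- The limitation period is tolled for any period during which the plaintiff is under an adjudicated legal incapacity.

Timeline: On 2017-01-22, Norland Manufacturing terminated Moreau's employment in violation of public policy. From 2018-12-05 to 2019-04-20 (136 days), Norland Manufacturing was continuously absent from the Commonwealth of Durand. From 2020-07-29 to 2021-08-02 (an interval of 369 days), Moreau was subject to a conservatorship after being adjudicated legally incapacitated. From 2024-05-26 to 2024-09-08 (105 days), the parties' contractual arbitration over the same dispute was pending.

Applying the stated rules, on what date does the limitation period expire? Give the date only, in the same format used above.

The limitation period began to run on 2017-01-22.
The untolled deadline — 6 years after 2017-01-22 — is 2023-01-22.
Because the plaintiff's legal incapacity ran from 2020-07-29 to 2021-08-02, the deadline is extended by 369 days to 2024-01-26.
The pending related arbitration from 2024-05-26 to 2024-09-08 began after the period had already run on 2024-01-26, so it has no tolling effect.
No stated provision tolls the period for the defendant's absence, so the interval from 2018-12-05 to 2019-04-20 has no effect on the deadline.

2024-01-26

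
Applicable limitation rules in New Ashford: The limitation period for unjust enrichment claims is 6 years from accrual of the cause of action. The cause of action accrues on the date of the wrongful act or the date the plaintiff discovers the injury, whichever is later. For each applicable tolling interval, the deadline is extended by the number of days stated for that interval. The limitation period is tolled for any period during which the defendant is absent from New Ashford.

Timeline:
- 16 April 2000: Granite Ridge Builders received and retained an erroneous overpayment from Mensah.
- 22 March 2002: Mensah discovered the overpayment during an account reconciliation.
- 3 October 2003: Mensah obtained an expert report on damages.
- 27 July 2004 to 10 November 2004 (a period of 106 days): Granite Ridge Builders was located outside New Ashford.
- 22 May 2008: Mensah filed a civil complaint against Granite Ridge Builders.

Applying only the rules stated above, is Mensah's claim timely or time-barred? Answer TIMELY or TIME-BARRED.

Because discovery on 22 March 2002 post-dates the 16 April 2000 act, accrual under the later-of rule falls on 22 March 2002.
6 years from 22 March 2002 is 22 March 2008.
The defendant's absence from the jurisdiction from 27 July 2004 to 10 November 2004 tolled the period for 106 days, extending the deadline to 6 July 2008.
The other events in the timeline have no effect on the limitation period under the stated rules.
The 22 May 2008 filing precedes the 6 July 2008 deadline; the claim is timely.

TIMELY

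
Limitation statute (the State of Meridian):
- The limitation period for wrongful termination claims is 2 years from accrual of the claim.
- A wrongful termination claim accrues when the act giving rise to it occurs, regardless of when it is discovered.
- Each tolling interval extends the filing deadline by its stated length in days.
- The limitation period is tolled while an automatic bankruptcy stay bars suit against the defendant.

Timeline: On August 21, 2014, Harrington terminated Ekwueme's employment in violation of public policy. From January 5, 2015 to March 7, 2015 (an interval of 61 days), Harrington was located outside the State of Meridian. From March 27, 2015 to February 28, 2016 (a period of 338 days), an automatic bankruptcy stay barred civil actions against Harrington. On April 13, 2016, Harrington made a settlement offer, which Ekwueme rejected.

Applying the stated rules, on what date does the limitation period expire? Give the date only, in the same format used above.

July 25, 2017

The claim accrued on August 21, 2014, when the wrongful act occurred.
The untolled deadline — 2 years after August 21, 2014 — is August 21, 2016.
The period was tolled for 338 days by the automatic bankruptcy stay (March 27, 2015 to February 28, 2016), pushing the deadline to July 25, 2017.
The defendant's absence from the jurisdiction from January 5, 2015 to March 7, 2015 does not toll the period, because no stated rule makes the defendant's absence a tolling event.
The other events in the timeline have no effect on the limitation period under the stated rules.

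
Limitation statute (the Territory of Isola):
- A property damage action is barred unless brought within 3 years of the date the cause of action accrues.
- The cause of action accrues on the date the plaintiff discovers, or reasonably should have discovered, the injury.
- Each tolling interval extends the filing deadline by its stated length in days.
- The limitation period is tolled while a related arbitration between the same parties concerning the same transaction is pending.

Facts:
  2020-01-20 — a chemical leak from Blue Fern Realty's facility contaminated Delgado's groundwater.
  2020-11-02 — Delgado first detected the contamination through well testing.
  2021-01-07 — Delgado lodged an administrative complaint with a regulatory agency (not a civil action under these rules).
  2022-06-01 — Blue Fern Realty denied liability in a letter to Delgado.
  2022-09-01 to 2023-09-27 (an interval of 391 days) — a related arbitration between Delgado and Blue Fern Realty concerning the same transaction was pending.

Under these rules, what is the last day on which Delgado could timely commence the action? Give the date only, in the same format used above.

Accrual is tied to discovery, so the period began on 2020-11-02 rather than on 2020-01-20 when the act occurred.
3 years from 2020-11-02 is 2023-11-02.
The period was tolled for 391 days by the pending related arbitration (2022-09-01 to 2023-09-27), pushing the deadline to 2024-11-27.
None of the other events listed affects the running of the period under the stated rules.

2024-11-27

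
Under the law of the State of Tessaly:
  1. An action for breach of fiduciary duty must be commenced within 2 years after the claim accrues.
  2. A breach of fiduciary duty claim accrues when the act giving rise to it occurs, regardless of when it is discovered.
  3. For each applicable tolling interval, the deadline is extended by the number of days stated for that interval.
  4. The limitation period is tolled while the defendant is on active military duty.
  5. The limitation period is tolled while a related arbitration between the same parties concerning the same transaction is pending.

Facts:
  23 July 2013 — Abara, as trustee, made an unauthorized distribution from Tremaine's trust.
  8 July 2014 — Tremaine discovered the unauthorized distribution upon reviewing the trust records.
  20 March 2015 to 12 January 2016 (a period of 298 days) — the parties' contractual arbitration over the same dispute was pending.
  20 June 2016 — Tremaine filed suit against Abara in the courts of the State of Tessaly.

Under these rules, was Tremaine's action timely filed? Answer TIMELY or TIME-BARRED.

TIME-BARRED

Because the rule ties accrual to occurrence, the claim accrued on 23 July 2013, not on the 8 July 2014 discovery date.
The untolled deadline — 2 years after 23 July 2013 — is 23 July 2015.
Because the pending related arbitration ran from 20 March 2015 to 12 January 2016, the deadline is extended by 298 days to 16 May 2016.
Tremaine filed on 20 June 2016, after the 16 May 2016 deadline, so the action is time-barred.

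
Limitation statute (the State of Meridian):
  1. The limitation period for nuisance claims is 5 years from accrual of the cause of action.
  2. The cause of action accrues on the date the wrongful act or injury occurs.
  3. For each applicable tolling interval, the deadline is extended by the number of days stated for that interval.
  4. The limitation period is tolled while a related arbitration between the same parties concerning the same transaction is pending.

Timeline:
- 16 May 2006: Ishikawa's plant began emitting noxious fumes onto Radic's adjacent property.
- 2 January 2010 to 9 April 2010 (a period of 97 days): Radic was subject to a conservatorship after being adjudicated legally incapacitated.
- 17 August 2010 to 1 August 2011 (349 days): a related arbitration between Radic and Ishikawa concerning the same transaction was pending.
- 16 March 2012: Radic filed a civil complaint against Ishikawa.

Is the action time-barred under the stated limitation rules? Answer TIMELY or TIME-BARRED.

The limitation period began to run on 16 May 2006.
Adding the 5 years base period to 16 May 2006 gives a deadline of 16 May 2011, before any tolling.
The pending related arbitration from 17 August 2010 to 1 August 2011 tolled the period for 349 days, extending the deadline to 29 April 2012.
The plaintiff's legal incapacity from 2 January 2010 to 9 April 2010 does not toll the period, because no stated rule makes the plaintiff's incapacity a tolling event.
Filing on 16 March 2012 beat the 29 April 2012 deadline — the action is timely.

TIMELY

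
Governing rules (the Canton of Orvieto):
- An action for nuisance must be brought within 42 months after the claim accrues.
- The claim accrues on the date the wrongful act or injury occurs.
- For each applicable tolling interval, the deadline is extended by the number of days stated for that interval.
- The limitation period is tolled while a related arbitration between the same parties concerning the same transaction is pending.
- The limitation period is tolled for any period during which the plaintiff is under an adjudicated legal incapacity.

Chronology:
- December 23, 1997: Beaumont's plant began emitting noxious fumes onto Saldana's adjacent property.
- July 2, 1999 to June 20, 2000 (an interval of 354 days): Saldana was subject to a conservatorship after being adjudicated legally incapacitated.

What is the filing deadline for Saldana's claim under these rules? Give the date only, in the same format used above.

The limitation period began to run on December 23, 1997.
The untolled deadline — 42 months after December 23, 1997 — is June 23, 2001.
The period was tolled for 354 days by the plaintiff's legal incapacity (July 2, 1999 to June 20, 2000), pushing the deadline to June 12, 2002.

June 12, 2002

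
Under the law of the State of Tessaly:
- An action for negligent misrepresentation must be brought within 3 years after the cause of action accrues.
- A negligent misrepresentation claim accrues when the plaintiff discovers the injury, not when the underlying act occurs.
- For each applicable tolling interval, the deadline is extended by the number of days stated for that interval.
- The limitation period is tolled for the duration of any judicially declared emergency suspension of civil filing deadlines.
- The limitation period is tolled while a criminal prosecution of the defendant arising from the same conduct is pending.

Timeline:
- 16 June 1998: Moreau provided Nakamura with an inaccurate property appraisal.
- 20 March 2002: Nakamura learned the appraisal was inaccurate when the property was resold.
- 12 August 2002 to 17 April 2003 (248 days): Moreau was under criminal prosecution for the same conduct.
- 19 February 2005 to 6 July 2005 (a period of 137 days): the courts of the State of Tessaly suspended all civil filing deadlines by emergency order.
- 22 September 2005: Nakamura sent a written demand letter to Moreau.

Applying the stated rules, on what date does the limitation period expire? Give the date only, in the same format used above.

Under the discovery rule, the claim accrued on 20 March 2002, when Nakamura discovered the injury — not on the 16 June 1998 date of the underlying act.
The untolled deadline — 3 years after 20 March 2002 — is 20 March 2005.
The period was tolled for 248 days by the pending criminal prosecution (12 August 2002 to 17 April 2003), pushing the deadline to 23 November 2005.
Because the emergency suspension of filing deadlines ran from 19 February 2005 to 6 July 2005, the deadline is extended by 137 days to 9 April 2006.
The other events in the timeline have no effect on the limitation period under the stated rules.

9 April 2006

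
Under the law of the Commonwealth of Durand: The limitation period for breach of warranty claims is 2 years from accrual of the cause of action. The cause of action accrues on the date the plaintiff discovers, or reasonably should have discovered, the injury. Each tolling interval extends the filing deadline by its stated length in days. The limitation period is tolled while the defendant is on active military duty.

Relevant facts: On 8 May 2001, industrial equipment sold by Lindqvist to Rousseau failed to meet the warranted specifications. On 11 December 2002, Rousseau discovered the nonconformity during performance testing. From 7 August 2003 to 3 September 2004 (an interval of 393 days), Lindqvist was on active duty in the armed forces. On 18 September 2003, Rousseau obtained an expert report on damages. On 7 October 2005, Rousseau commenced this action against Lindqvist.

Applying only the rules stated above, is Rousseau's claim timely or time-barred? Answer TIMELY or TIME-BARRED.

The claim did not accrue until Rousseau discovered the injury on 11 December 2002; the 8 May 2001 act date does not start the clock under the stated rule.
Adding the 2 years base period to 11 December 2002 gives a deadline of 11 December 2004, before any tolling.
Because the defendant's active military service ran from 7 August 2003 to 3 September 2004, the deadline is extended by 393 days to 8 January 2006.
The other events in the timeline have no effect on the limitation period under the stated rules.
The 7 October 2005 filing precedes the 8 January 2006 deadline; the claim is timely.

TIMELY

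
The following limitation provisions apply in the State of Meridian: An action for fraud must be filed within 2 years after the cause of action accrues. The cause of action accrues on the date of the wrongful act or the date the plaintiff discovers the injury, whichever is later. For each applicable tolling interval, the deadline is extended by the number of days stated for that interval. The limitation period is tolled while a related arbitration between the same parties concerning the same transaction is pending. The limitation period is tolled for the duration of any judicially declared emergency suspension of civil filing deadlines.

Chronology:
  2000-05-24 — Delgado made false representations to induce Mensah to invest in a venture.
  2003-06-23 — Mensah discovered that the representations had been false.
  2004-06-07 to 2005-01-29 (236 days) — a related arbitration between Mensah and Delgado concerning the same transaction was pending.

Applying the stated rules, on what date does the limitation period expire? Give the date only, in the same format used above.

2006-02-14

The claim accrued on 2003-06-23 — the later of the 2000-05-24 act and the 2003-06-23 discovery.
2 years from 2003-06-23 is 2005-06-23.
The period was tolled for 236 days by the pending related arbitration (2004-06-07 to 2005-01-29), pushing the deadline to 2006-02-14.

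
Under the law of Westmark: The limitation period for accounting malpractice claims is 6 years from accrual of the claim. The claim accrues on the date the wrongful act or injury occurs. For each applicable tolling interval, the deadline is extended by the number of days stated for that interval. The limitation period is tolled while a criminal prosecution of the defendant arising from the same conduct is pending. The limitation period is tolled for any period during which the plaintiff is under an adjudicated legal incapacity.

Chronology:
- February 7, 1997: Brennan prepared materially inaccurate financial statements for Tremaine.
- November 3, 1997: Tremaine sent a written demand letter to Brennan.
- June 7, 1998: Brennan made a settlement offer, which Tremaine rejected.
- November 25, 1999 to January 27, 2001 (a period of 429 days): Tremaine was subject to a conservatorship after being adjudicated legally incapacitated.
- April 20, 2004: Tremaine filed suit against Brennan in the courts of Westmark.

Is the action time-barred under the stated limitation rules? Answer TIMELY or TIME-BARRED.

The limitation period began to run on February 7, 1997.
The untolled deadline — 6 years after February 7, 1997 — is February 7, 2003.
The period was tolled for 429 days by the plaintiff's legal incapacity (November 25, 1999 to January 27, 2001), pushing the deadline to April 11, 2004.
None of the other events listed affects the running of the period under the stated rules.
The April 20, 2004 filing falls after the April 11, 2004 deadline; the claim is time-barred.

TIME-BARRED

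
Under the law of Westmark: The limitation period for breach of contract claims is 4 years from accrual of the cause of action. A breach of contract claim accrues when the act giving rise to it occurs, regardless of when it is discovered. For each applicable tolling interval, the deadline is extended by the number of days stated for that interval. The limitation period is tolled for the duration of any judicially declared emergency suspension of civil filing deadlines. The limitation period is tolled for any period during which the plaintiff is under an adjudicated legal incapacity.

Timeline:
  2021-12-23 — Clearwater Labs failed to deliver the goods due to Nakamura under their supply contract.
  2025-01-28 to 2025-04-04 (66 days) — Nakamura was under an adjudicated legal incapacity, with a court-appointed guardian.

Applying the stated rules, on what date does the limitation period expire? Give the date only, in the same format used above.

2026-02-27

The claim accrued on 2021-12-23, when the wrongful act occurred.
Adding the 4 years base period to 2021-12-23 gives a deadline of 2025-12-23, before any tolling.
The plaintiff's legal incapacity from 2025-01-28 to 2025-04-04 tolled the period for 66 days, extending the deadline to 2026-02-27.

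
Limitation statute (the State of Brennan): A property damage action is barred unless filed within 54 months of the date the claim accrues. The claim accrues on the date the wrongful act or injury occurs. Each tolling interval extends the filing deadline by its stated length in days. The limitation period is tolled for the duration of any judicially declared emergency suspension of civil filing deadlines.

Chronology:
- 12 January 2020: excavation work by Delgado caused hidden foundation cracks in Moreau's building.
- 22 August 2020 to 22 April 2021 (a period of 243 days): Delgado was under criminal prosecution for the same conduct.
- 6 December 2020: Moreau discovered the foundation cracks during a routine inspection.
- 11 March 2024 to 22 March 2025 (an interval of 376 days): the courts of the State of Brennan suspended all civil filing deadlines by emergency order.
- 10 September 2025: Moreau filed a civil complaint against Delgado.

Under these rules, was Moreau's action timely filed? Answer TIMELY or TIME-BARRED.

TIME-BARRED

Accrual is governed by the date of the act, so the period began to run on 12 January 2020; the later discovery on 6 December 2020 is irrelevant under the stated rule.
The untolled deadline — 54 months after 12 January 2020 — is 12 July 2024.
The emergency suspension of filing deadlines from 11 March 2024 to 22 March 2025 tolled the period for 376 days, extending the deadline to 23 July 2025.
Although a criminal prosecution ran from 22 August 2020 to 22 April 2021, the stated rules do not make that a tolling event, so it is disregarded.
Filing on 10 September 2025 missed the 23 July 2025 deadline — the action is time-barred.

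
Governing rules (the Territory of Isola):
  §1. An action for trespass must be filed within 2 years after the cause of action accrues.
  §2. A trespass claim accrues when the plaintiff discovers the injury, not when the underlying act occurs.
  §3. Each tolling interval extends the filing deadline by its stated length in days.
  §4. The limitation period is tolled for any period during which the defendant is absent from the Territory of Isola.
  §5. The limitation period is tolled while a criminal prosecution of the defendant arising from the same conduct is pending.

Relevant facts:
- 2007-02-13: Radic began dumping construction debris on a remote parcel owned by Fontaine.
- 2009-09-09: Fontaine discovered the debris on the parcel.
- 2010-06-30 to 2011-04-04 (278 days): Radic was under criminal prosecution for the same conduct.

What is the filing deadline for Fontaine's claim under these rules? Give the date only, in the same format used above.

2012-06-13

The claim did not accrue until Fontaine discovered the injury on 2009-09-09; the 2007-02-13 act date does not start the clock under the stated rule.
The untolled deadline — 2 years after 2009-09-09 — is 2011-09-09.
The period was tolled for 278 days by the pending criminal prosecution (2010-06-30 to 2011-04-04), pushing the deadline to 2012-06-13.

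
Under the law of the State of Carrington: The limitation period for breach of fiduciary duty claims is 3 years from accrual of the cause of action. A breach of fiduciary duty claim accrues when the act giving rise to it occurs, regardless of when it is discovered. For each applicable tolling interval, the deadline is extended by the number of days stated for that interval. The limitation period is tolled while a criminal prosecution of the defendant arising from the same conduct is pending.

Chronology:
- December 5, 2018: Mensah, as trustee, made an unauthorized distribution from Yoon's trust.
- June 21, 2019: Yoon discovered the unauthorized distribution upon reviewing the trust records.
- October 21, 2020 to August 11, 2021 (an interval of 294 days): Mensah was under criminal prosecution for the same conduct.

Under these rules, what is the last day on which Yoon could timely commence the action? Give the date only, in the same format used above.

The claim accrued on December 5, 2018, when the wrongful act occurred; under the stated occurrence rule the June 21, 2019 discovery does not delay accrual.
3 years from December 5, 2018 is December 5, 2021.
Because the pending criminal prosecution ran from October 21, 2020 to August 11, 2021, the deadline is extended by 294 days to September 25, 2022.

September 25, 2022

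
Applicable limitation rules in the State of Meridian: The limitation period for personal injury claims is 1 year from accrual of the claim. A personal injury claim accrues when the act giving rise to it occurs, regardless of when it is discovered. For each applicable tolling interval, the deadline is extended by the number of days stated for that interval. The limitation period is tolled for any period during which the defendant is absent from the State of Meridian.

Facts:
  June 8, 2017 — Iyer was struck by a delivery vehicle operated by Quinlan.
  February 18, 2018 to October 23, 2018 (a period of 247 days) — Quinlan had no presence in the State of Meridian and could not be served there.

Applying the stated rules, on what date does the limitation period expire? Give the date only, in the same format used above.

February 10, 2019

The limitation period began to run on June 8, 2017.
The untolled deadline — 1 year after June 8, 2017 — is June 8, 2018.
The period was tolled for 247 days by the defendant's absence from the jurisdiction (February 18, 2018 to October 23, 2018), pushing the deadline to February 10, 2019.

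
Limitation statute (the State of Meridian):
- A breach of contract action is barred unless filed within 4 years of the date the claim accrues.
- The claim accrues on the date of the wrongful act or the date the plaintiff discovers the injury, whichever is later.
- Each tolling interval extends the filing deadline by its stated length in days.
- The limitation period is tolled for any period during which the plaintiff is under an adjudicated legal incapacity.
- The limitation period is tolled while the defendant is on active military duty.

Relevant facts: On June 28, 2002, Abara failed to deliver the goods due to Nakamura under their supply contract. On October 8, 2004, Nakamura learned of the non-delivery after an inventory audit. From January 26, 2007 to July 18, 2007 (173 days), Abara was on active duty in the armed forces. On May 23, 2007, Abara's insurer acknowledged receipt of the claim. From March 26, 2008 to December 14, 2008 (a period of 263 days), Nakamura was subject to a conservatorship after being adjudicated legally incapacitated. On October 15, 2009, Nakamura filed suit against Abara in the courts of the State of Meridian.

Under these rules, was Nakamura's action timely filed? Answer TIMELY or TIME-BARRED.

The claim accrued on October 8, 2004 — the later of the June 28, 2002 act and the October 8, 2004 discovery.
The untolled deadline — 4 years after October 8, 2004 — is October 8, 2008.
The defendant's active military service from January 26, 2007 to July 18, 2007 tolled the period for 173 days, extending the deadline to March 30, 2009.
The plaintiff's legal incapacity from March 26, 2008 to December 14, 2008 tolled the period for 263 days, extending the deadline to December 18, 2009.
Nothing else in the chronology tolls or restarts the period.
The October 15, 2009 filing precedes the December 18, 2009 deadline; the claim is timely.

TIMELY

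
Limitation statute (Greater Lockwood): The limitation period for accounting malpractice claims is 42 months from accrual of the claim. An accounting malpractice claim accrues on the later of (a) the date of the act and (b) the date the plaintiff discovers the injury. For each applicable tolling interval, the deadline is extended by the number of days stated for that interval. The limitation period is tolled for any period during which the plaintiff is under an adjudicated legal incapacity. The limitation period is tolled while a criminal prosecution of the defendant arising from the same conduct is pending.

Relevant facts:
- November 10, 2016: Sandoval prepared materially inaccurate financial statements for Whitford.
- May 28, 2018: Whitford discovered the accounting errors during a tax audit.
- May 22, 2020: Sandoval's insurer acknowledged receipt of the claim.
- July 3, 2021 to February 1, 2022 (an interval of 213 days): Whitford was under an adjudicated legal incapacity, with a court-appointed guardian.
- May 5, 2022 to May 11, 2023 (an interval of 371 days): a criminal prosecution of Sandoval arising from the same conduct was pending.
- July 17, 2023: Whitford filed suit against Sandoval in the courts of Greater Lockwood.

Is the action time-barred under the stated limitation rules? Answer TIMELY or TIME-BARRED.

TIME-BARRED

The claim accrued on May 28, 2018 — the later of the November 10, 2016 act and the May 28, 2018 discovery.
Adding the 42 months base period to May 28, 2018 gives a deadline of November 28, 2021, before any tolling.
The period was tolled for 213 days by the plaintiff's legal incapacity (July 3, 2021 to February 1, 2022), pushing the deadline to June 29, 2022.
The pending criminal prosecution from May 5, 2022 to May 11, 2023 tolled the period for 371 days, extending the deadline to July 5, 2023.
None of the other events listed affects the running of the period under the stated rules.
Filing on July 17, 2023 missed the July 5, 2023 deadline — the action is time-barred.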